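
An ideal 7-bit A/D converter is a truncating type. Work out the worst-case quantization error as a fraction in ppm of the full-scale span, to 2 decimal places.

Truncating → worst-case error = 1 LSB = V_FS/2^7, so 1e+06/128 = 7812.5 ppm of full scale.

7812.50 ppm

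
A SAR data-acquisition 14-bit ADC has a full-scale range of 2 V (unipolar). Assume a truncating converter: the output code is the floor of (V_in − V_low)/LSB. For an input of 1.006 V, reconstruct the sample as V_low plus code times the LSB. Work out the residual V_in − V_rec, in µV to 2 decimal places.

18.55 µV

One LSB is 2 V / 16384 = 122.07 µV.
Scaled input = 8241.1520 LSBs, so code = 8241.
Reconstructed: 1.0059814 V.
Difference: 1.85547e-05 V → 18.55 µV.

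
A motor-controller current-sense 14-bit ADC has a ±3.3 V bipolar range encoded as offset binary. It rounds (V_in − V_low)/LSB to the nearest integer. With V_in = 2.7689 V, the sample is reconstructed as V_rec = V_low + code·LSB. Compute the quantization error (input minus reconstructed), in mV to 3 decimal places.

-0.167 mV

One LSB is 6.6 V / 16384 = 402.83 µV.
(V_in − V_low)/LSB = (2.7689 − (−3.3))/0.000402832 = 15065.5845 → code 15066 (round).
Code 15066 maps back to (−3.3) + 15066×0.000402832 V = 2.7690674 V.
V_in − V_rec = -0.000167383 V = -0.167 mV.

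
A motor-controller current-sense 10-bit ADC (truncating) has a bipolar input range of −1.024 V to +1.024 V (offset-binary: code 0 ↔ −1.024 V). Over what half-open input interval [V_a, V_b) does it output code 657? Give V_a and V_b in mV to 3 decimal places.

[290.000 mV, 292.000 mV)

LSB = 2.048/2^10 = 2.000 mV.
V_a = V_low + 657·LSB = 0.29 V; V_b = V_low + 658·LSB = 0.292 V.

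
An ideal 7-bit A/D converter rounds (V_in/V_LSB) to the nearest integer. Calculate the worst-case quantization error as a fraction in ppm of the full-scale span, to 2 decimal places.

3906.25 ppm

Rounding → worst-case error = ½ LSB = V_FS/2^8, so 1e+06/256 = 3906.25 ppm of full scale.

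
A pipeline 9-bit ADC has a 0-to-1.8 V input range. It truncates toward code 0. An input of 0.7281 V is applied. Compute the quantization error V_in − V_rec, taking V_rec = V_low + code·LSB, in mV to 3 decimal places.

0.366 mV

One LSB is 1.8 V / 512 = 3.516 mV.
(V_in − V_low)/LSB = (0.7281 − 0)/0.00351563 = 207.1040 → code 207 (floor).
Reconstructed: 0.72773438 V.
V_in − V_rec = 0.000365625 V = 0.366 mV.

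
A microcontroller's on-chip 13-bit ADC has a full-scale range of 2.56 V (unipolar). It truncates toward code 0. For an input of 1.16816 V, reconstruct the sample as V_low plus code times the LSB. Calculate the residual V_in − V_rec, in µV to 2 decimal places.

35.00 µV

LSB = 2.56/2^13 = 312.50 µV.
Scaled input = 3738.1120 LSBs, so code = 3738.
Code 3738 maps back to 0 + 3738×0.0003125 V = 1.168125 V.
V_in − V_rec = 3.5e-05 V = 35.00 µV.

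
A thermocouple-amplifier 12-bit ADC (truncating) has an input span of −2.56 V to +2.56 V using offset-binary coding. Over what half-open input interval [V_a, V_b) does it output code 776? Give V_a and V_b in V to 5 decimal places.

LSB = 5.12/2^12 = 1.250 mV.
V_a = V_low + 776·LSB = -1.59 V; V_b = V_low + 777·LSB = -1.58875 V.

[-1.59000 V, -1.58875 V)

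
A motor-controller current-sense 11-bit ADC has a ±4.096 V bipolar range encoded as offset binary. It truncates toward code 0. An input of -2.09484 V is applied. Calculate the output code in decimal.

code 500

With 2048 levels over 8.192 V, one step is 4.000 mV.
(V_in − V_low)/LSB = (-2.09484 − (−4.096)) / 0.004 = 500.290.
Floor → code 500.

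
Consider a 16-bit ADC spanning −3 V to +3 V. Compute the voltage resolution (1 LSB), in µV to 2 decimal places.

91.55 µV

Full-scale span = 6 V.
LSB = 6 / 2^16 = 6 / 65536 = 9.15527e-05 V = 91.55 µV.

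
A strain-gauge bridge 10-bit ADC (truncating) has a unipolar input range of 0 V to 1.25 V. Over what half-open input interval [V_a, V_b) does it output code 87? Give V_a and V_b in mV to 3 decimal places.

LSB = 1.25/2^10 = 1.221 mV.
V_a = V_low + 87·LSB = 0.106201 V; V_b = V_low + 88·LSB = 0.107422 V.

[106.201 mV, 107.422 mV)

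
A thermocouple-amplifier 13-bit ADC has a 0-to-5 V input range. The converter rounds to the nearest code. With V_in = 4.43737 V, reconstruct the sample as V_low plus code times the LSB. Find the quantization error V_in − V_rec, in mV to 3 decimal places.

LSB = 5/2^13 = 0.610 mV.
(V_in − V_low)/LSB = (4.43737 − 0)/0.000610352 = 7270.1870 → code 7270 (round).
V_rec = 0 + 7270·0.000610352 = 4.4372559 V.
Error = 4.43737 − 4.4372559 = 0.000114141 V = 0.114 mV.

0.114 mV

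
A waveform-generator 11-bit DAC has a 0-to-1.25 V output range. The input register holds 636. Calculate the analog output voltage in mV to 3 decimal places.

388.184 mV

LSB = 1.25 V / 2^11 = 0.610 mV.
V_out = 0 + 636 × 0.000610352 V = 0.388184 V.
= 388.184 mV.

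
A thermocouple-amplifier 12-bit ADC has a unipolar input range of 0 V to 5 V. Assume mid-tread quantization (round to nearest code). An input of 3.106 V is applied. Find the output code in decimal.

LSB = 5 V / 4096 = 1.221 mV.
(V_in − V_low)/LSB = (3.106 − 0) / 0.0012207 = 2544.435.
So the output code is 2544.

code 2544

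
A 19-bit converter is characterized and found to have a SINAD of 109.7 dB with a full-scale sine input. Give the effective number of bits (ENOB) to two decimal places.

ENOB = (SINAD − 1.76) / 6.02 = (109.7 − 1.76)/6.02 = 17.930.

17.93 bits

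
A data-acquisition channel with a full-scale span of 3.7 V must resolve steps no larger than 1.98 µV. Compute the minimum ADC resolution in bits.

Number of steps required ≥ 3.7 V / 1.98 µV = 1868686.87.
Need 2^N ≥ 1868686.87; 2^20 = 1048576, 2^21 = 2097152.
Minimum N = 21.

21 bits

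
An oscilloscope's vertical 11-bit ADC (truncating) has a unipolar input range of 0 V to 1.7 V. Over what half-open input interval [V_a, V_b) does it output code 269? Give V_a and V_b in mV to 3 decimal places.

[223.291 mV, 224.121 mV)

LSB = 1.7/2^11 = 0.830 mV.
V_a = V_low + 269·LSB = 0.223291 V; V_b = V_low + 270·LSB = 0.224121 V.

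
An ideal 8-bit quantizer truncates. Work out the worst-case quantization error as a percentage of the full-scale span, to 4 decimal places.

0.3906 %

Truncating → worst-case error = 1 LSB = V_FS/2^8, so 100/256 = 0.390625 % of full scale.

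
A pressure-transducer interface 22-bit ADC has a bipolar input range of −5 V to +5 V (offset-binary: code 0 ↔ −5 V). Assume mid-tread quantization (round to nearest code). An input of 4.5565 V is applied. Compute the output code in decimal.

code 4008287

Full-scale span = 10 V; LSB = 10/2^22 = 2.38 µV.
(4.5565 − (−5)) / 2.38419e-06 = 4008286.618 LSBs.
round(4008286.618) = 4008287.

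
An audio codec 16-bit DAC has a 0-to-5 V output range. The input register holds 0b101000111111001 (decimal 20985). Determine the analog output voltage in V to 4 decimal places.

1.6010 V

LSB = 5 V / 2^16 = 76.29 µV.
Code 0b101000111111001 = 20985 decimal.
V_out = 0 + 20985 × 7.62939e-05 V = 1.60103 V.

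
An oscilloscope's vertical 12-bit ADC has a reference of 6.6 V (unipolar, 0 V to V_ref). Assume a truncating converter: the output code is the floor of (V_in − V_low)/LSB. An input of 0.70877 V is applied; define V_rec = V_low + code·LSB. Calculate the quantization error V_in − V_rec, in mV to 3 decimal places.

1.397 mV

One LSB is 6.6 V / 4096 = 1.611 mV.
Scaled input = 439.8670 LSBs, so code = 439.
Reconstructed: 0.70737305 V.
V_in − V_rec = 0.00139695 V = 1.397 mV.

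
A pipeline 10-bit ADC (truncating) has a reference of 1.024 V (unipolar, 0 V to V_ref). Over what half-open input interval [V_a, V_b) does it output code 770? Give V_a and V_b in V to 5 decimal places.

[0.77000 V, 0.77100 V)

LSB = 1.024/2^10 = 1.000 mV.
V_a = V_low + 770·LSB = 0.77 V; V_b = V_low + 771·LSB = 0.771 V.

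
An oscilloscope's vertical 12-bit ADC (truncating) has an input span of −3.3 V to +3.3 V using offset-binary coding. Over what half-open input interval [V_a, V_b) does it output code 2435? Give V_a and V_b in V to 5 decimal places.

[0.62358 V, 0.62520 V)

LSB = 6.6/2^12 = 1.611 mV.
V_a = V_low + 2435·LSB = 0.623584 V; V_b = V_low + 2436·LSB = 0.625195 V.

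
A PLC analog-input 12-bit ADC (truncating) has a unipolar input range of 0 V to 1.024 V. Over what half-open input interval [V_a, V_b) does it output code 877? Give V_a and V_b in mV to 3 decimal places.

[219.250 mV, 219.500 mV)

LSB = 1.024/2^12 = 250.00 µV.
V_a = V_low + 877·LSB = 0.21925 V; V_b = V_low + 878·LSB = 0.2195 V.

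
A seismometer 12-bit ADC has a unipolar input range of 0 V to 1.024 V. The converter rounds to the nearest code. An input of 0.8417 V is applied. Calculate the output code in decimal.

With 4096 levels over 1.024 V, one step is 250.00 µV.
Input sits at 3366.800 steps above V_low.
round(3366.800) = 3367.

code 3367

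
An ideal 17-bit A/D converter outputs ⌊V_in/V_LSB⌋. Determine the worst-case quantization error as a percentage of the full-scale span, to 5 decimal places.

0.00076 %

Truncating → worst-case error = 1 LSB = V_FS/2^17, so 100/131072 = 0.000762939 % of full scale.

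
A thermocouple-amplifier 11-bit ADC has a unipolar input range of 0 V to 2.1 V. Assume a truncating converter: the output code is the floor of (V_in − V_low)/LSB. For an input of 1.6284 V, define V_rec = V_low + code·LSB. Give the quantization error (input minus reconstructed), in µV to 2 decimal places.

79.69 µV

LSB = 2.1/2^11 = 1.025 mV.
(1.6284 − 0)/0.00102539 = 1588.0777; ⌊·⌋ gives code 1588.
V_rec = 0 + 1588·0.00102539 = 1.6283203 V.
V_in − V_rec = 7.96875e-05 V = 79.69 µV.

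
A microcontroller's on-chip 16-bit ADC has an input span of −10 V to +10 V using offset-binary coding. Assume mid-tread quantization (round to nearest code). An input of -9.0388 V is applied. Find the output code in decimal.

With 65536 levels over 20 V, one step is 305.18 µV.
(V_in − V_low)/LSB = (-9.0388 − (−10)) / 0.000305176 = 3149.660.
So the output code is 3150.

code 3150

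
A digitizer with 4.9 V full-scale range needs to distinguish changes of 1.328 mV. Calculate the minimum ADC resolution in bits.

Number of steps required ≥ 4.9 V / 1.328 mV = 3689.76.
Need 2^N ≥ 3689.76; 2^11 = 2048, 2^12 = 4096.
Minimum N = 12.

12 bits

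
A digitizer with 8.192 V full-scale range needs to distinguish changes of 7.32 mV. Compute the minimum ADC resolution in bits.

11 bits

Number of steps required ≥ 8.192 V / 7.32 mV = 1119.13.
Need 2^N ≥ 1119.13; 2^10 = 1024, 2^11 = 2048.
Minimum N = 11.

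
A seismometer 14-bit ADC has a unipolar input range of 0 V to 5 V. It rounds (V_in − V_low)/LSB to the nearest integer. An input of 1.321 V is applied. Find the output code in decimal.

code 4329

LSB = 5 V / 16384 = 305.18 µV.
(1.321 − 0) / 0.000305176 = 4328.653 LSBs.
round(4328.653) = 4329.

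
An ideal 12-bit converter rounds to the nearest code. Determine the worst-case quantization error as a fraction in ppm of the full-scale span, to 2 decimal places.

Rounding → worst-case error = ½ LSB = V_FS/2^13, so 1e+06/8192 = 122.07 ppm of full scale.

122.07 ppm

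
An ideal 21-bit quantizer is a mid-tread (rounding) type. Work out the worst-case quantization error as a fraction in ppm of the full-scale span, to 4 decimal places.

0.2384 ppm

Rounding → worst-case error = ½ LSB = V_FS/2^22, so 1e+06/4194304 = 0.238419 ppm of full scale.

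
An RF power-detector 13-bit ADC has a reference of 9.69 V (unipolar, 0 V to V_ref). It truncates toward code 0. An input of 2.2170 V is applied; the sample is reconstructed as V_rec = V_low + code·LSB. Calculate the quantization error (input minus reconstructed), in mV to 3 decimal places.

LSB = 9.69/2^13 = 1.183 mV.
(2.2170 − 0)/0.00118286 = 1874.2687; ⌊·⌋ gives code 1874.
Reconstructed: 2.2166821 V.
Difference: 0.000317871 V → 0.318 mV.

0.318 mV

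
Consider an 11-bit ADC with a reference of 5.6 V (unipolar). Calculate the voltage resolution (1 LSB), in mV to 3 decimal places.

2.734 mV

Full-scale span = 5.6 V.
LSB = 5.6 / 2^11 = 5.6 / 2048 = 0.00273437 V = 2.734 mV.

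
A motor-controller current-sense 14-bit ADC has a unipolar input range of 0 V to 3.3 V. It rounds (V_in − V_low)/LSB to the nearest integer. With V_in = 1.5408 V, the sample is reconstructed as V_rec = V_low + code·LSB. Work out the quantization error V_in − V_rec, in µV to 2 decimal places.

-32.52 µV

Step size: 3.3 V ÷ 2^14 = 201.42 µV.
(V_in − V_low)/LSB = (1.5408 − 0)/0.000201416 = 7649.8385 → code 7650 (round).
Code 7650 maps back to 0 + 7650×0.000201416 V = 1.5408325 V.
V_in − V_rec = -3.25195e-05 V = -32.52 µV.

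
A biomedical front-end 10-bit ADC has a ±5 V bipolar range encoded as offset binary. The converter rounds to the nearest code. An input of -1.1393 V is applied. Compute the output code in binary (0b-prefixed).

code 0b110001011 (decimal 395)

LSB = 10 V / 1024 = 9.766 mV.
Input sits at 395.336 steps above V_low.
So the output code is 395.
In binary (0b-prefixed): 0b110001011.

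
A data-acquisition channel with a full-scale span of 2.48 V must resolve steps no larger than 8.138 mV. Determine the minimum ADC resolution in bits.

Number of steps required ≥ 2.48 V / 8.138 mV = 304.74.
Need 2^N ≥ 304.74; 2^8 = 256, 2^9 = 512.
Minimum N = 9.

9 bits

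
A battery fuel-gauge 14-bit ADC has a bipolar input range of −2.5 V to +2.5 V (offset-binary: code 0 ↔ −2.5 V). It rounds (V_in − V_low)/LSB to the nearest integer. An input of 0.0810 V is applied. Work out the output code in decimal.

code 8457

Full-scale span = 5 V; LSB = 5/2^14 = 305.18 µV.
(V_in − V_low)/LSB = (0.0810 − (−2.5)) / 0.000305176 = 8457.421.
So the output code is 8457.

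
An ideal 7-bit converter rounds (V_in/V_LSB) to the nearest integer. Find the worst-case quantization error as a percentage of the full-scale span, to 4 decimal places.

0.3906 %

Rounding → worst-case error = ½ LSB = V_FS/2^8, so 100/256 = 0.390625 % of full scale.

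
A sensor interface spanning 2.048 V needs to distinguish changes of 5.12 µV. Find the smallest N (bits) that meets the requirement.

19 bits

Number of steps required ≥ 2.048 V / 5.12 µV = 400000.00.
Need 2^N ≥ 400000.00; 2^18 = 262144, 2^19 = 524288.
Minimum N = 19.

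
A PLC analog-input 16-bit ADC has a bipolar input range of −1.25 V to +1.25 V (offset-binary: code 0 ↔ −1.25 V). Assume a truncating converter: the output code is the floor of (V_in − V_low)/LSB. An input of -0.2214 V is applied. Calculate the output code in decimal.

code 26964

Full-scale span = 2.5 V; LSB = 2.5/2^16 = 38.15 µV.
(V_in − V_low)/LSB = (-0.2214 − (−1.25)) / 3.8147e-05 = 26964.132.
Floor → code 26964.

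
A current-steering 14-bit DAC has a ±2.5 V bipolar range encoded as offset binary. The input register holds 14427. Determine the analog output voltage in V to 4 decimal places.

1.9028 V

LSB = 5 V / 2^14 = 305.18 µV.
V_out = (−2.5) + 14427 × 0.000305176 V = 1.90277 V.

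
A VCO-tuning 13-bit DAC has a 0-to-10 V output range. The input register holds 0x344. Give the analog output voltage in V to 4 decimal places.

LSB = 10 V / 2^13 = 1.221 mV.
Code 0x344 = 836 decimal.
V_out = 0 + 836 × 0.0012207 V = 1.02051 V.

1.0205 V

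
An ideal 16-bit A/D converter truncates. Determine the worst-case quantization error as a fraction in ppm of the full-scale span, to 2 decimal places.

Truncating → worst-case error = 1 LSB = V_FS/2^16, so 1e+06/65536 = 15.2588 ppm of full scale.

15.26 ppm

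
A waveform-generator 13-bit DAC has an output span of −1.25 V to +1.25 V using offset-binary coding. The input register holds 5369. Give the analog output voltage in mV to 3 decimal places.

388.489 mV

LSB = 2.5 V / 2^13 = 305.18 µV.
V_out = (−1.25) + 5369 × 0.000305176 V = 0.388489 V.
= 388.489 mV.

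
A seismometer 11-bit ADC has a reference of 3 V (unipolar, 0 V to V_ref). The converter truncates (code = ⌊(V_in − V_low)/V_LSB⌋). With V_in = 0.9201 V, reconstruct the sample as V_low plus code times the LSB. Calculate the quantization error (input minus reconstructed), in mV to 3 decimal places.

Step size: 3 V ÷ 2^11 = 1.465 mV.
(V_in − V_low)/LSB = (0.9201 − 0)/0.00146484 = 628.1216 → code 628 (floor).
Code 628 maps back to 0 + 628×0.00146484 V = 0.91992188 V.
Difference: 0.000178125 V → 0.178 mV.

0.178 mV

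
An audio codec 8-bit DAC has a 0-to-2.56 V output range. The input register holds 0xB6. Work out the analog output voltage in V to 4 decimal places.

LSB = 2.56 V / 2^8 = 10.000 mV.
Code 0xB6 = 182 decimal.
V_out = 0 + 182 × 0.01 V = 1.82 V.

1.8200 V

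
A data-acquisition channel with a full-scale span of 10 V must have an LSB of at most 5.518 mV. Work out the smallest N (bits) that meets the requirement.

Number of steps required ≥ 10 V / 5.518 mV = 1812.25.
Need 2^N ≥ 1812.25; 2^10 = 1024, 2^11 = 2048.
Minimum N = 11.

11 bits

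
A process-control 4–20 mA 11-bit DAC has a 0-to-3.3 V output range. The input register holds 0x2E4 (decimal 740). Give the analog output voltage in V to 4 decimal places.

LSB = 3.3 V / 2^11 = 1.611 mV.
Code 0x2E4 = 740 decimal.
V_out = 0 + 740 × 0.00161133 V = 1.19238 V.

1.1924 V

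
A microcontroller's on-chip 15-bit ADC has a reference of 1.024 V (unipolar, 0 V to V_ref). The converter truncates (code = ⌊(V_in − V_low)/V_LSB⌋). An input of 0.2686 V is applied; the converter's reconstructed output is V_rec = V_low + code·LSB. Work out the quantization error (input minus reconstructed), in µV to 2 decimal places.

6.25 µV

LSB = 1.024/2^15 = 31.25 µV.
(V_in − V_low)/LSB = (0.2686 − 0)/3.125e-05 = 8595.2000 → code 8595 (floor).
Reconstructed: 0.26859375 V.
Error = 0.2686 − 0.26859375 = 6.25e-06 V = 6.25 µV.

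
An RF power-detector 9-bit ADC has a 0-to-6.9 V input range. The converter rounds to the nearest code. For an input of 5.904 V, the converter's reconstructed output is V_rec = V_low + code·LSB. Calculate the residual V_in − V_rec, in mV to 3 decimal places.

LSB = 6.9/2^9 = 13.477 mV.
Scaled input = 438.0939 LSBs, so code = 438.
Code 438 maps back to 0 + 438×0.0134766 V = 5.9027344 V.
Error = 5.904 − 5.9027344 = 0.00126563 V = 1.266 mV.

1.266 mV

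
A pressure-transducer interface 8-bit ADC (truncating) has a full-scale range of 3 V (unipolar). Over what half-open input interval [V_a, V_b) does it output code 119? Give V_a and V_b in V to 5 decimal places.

[1.39453 V, 1.40625 V)

LSB = 3/2^8 = 11.719 mV.
V_a = V_low + 119·LSB = 1.39453 V; V_b = V_low + 120·LSB = 1.40625 V.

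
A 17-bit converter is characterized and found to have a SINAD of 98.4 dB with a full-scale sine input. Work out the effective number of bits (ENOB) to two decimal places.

16.05 bits

ENOB = (SINAD − 1.76) / 6.02 = (98.4 − 1.76)/6.02 = 16.053.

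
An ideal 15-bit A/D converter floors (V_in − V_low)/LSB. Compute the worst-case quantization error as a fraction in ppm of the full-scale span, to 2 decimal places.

30.52 ppm

Truncating → worst-case error = 1 LSB = V_FS/2^15, so 1e+06/32768 = 30.5176 ppm of full scale.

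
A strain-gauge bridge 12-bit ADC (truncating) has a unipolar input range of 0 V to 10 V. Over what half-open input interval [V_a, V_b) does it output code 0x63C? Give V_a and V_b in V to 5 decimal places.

LSB = 10/2^12 = 2.441 mV.
Code 0x63C = 1596 decimal.
V_a = V_low + 1596·LSB = 3.89648 V; V_b = V_low + 1597·LSB = 3.89893 V.

[3.89648 V, 3.89893 V)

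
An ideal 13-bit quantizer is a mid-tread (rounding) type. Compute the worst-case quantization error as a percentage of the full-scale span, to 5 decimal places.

Rounding → worst-case error = ½ LSB = V_FS/2^14, so 100/16384 = 0.00610352 % of full scale.

0.00610 %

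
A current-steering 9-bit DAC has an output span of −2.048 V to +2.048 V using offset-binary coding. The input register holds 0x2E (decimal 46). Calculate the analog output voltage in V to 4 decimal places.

-1.6800 V

LSB = 4.096 V / 2^9 = 8.000 mV.
Code 0x2E = 46 decimal.
V_out = (−2.048) + 46 × 0.008 V = -1.68 V.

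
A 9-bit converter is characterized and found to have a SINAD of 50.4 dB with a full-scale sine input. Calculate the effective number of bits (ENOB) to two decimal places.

8.08 bits

ENOB = (SINAD − 1.76) / 6.02 = (50.4 − 1.76)/6.02 = 8.080.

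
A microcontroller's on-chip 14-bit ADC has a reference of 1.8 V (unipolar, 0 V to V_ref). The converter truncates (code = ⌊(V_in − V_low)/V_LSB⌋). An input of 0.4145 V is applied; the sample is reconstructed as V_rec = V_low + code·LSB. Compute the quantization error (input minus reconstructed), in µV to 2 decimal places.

95.70 µV

LSB = 1.8/2^14 = 109.86 µV.
Scaled input = 3772.8711 LSBs, so code = 3772.
Reconstructed: 0.4144043 V.
V_in − V_rec = 9.57031e-05 V = 95.70 µV.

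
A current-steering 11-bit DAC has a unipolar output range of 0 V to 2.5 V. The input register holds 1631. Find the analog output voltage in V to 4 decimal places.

LSB = 2.5 V / 2^11 = 1.221 mV.
V_out = 0 + 1631 × 0.0012207 V = 1.99097 V.

1.9910 V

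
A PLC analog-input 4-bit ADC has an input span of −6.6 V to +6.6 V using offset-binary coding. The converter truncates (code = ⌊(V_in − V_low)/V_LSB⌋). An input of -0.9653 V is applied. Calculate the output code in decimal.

Full-scale span = 13.2 V; LSB = 13.2/2^4 = 0.8250 V.
Input sits at 6.830 steps above V_low.
So the output code is 6.

code 6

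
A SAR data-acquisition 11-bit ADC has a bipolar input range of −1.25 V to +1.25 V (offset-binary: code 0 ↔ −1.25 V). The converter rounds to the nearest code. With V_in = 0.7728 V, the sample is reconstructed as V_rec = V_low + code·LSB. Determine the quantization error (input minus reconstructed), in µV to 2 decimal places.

94.92 µV

LSB = 2.5/2^11 = 1.221 mV.
(0.7728 − (−1.25))/0.0012207 = 1657.0778; round gives code 1657.
Reconstructed: 0.77270508 V.
V_in − V_rec = 9.49219e-05 V = 94.92 µV.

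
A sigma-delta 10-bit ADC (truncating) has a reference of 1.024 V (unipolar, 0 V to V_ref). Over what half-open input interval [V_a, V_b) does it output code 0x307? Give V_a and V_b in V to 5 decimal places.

LSB = 1.024/2^10 = 1.000 mV.
Code 0x307 = 775 decimal.
V_a = V_low + 775·LSB = 0.775 V; V_b = V_low + 776·LSB = 0.776 V.

[0.77500 V, 0.77600 V)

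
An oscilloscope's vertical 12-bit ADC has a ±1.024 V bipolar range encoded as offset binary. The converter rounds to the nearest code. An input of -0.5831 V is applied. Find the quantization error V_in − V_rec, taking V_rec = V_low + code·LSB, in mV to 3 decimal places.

-0.100 mV

One LSB is 2.048 V / 4096 = 0.500 mV.
Scaled input = 881.8000 LSBs, so code = 882.
V_rec = (−1.024) + 882·0.0005 = -0.583 V.
Difference: -0.0001 V → -0.100 mV.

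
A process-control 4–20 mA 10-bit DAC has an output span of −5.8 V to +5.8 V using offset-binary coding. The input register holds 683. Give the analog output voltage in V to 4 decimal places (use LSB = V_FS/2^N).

LSB = 11.6 V / 2^10 = 11.328 mV.
V_out = (−5.8) + 683 × 0.0113281 V = 1.93711 V.

1.9371 V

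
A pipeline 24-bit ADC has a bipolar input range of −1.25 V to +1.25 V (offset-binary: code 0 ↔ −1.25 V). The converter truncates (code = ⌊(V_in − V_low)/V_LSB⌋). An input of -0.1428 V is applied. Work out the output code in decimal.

Full-scale span = 2.5 V; LSB = 2.5/2^24 = 0.15 µV.
Input sits at 7430293.422 steps above V_low.
So the output code is 7430293.

code 7430293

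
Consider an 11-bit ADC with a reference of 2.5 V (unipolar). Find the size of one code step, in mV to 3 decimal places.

1.221 mV

Full-scale span = 2.5 V.
LSB = 2.5 / 2^11 = 2.5 / 2048 = 0.0012207 V = 1.221 mV.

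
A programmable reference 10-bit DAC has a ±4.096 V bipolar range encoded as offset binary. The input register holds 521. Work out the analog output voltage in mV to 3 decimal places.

72.000 mV

LSB = 8.192 V / 2^10 = 8.000 mV.
V_out = (−4.096) + 521 × 0.008 V = 0.072 V.
= 72.000 mV.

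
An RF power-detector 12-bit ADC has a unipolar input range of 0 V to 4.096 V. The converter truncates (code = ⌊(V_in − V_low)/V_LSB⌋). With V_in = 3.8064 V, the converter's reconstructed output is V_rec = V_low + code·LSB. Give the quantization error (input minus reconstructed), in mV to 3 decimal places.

0.400 mV

One LSB is 4.096 V / 4096 = 1.000 mV.
(3.8064 − 0)/0.001 = 3806.4000; ⌊·⌋ gives code 3806.
V_rec = 0 + 3806·0.001 = 3.806 V.
Error = 3.8064 − 3.806 = 0.0004 V = 0.400 mV.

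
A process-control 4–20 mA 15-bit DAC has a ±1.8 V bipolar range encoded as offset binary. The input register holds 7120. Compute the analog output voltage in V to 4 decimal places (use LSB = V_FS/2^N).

LSB = 3.6 V / 2^15 = 109.86 µV.
V_out = (−1.8) + 7120 × 0.000109863 V = -1.01777 V.

-1.0178 V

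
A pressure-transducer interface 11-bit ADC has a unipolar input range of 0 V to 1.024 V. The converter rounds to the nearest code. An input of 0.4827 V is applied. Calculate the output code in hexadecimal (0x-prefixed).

LSB = 1.024 V / 2048 = 0.500 mV.
Input sits at 965.400 steps above V_low.
round(965.400) = 965.
In hexadecimal (0x-prefixed): 0x3C5.

code 0x3C5 (decimal 965)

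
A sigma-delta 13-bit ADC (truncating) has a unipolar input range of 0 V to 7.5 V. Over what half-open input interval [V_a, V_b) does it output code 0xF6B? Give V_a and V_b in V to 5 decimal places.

LSB = 7.5/2^13 = 0.916 mV.
Code 0xF6B = 3947 decimal.
V_a = V_low + 3947·LSB = 3.61359 V; V_b = V_low + 3948·LSB = 3.6145 V.

[3.61359 V, 3.61450 V)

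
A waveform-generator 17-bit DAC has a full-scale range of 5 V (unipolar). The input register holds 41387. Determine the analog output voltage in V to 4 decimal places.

1.5788 V

LSB = 5 V / 2^17 = 38.15 µV.
V_out = 0 + 41387 × 3.8147e-05 V = 1.57879 V.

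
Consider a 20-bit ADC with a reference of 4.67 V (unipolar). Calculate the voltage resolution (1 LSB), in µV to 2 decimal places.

4.45 µV

Full-scale span = 4.67 V.
LSB = 4.67 / 2^20 = 4.67 / 1048576 = 4.45366e-06 V = 4.45 µV.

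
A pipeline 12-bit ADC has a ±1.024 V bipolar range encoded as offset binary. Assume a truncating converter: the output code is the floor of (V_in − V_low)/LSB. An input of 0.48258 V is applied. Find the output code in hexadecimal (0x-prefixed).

code 0xBC5 (decimal 3013)

With 4096 levels over 2.048 V, one step is 0.500 mV.
(V_in − V_low)/LSB = (0.48258 − (−1.024)) / 0.0005 = 3013.160.
So the output code is 3013.
In hexadecimal (0x-prefixed): 0xBC5.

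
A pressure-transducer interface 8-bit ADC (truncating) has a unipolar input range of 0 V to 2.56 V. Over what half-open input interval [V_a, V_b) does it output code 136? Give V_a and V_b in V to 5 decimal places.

[1.36000 V, 1.37000 V)

LSB = 2.56/2^8 = 10.000 mV.
V_a = V_low + 136·LSB = 1.36 V; V_b = V_low + 137·LSB = 1.37 V.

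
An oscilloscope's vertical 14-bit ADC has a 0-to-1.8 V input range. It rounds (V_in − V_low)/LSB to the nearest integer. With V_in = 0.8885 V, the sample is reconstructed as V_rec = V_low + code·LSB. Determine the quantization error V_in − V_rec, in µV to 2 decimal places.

Step size: 1.8 V ÷ 2^14 = 109.86 µV.
(V_in − V_low)/LSB = (0.8885 − 0)/0.000109863 = 8087.3244 → code 8087 (round).
Reconstructed: 0.88846436 V.
Difference: 3.56445e-05 V → 35.64 µV.

35.64 µV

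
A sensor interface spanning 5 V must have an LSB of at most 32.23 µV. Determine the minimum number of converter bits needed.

Number of steps required ≥ 5 V / 32.23 µV = 155134.97.
Need 2^N ≥ 155134.97; 2^17 = 131072, 2^18 = 262144.
Minimum N = 18.

18 bits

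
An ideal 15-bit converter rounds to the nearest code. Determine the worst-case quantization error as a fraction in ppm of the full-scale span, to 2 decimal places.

Rounding → worst-case error = ½ LSB = V_FS/2^16, so 1e+06/65536 = 15.2588 ppm of full scale.

15.26 ppm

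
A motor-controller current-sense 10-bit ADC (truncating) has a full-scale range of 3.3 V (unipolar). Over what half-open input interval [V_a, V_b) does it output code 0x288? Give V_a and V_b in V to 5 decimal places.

LSB = 3.3/2^10 = 3.223 mV.
Code 0x288 = 648 decimal.
V_a = V_low + 648·LSB = 2.08828 V; V_b = V_low + 649·LSB = 2.0915 V.

[2.08828 V, 2.09150 V)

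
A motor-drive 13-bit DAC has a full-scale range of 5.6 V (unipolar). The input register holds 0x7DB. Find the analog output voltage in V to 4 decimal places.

LSB = 5.6 V / 2^13 = 0.684 mV.
Code 0x7DB = 2011 decimal.
V_out = 0 + 2011 × 0.000683594 V = 1.37471 V.

1.3747 V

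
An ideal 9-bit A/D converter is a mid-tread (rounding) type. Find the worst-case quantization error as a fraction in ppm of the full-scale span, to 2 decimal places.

Rounding → worst-case error = ½ LSB = V_FS/2^10, so 1e+06/1024 = 976.562 ppm of full scale.

976.56 ppm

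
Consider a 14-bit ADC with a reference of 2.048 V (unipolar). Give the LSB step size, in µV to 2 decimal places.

125.00 µV

Full-scale span = 2.048 V.
LSB = 2.048 / 2^14 = 2.048 / 16384 = 0.000125 V = 125.00 µV.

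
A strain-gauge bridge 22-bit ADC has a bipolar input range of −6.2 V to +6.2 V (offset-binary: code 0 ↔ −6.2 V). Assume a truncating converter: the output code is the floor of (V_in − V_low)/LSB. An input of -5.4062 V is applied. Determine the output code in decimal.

code 268503

Full-scale span = 12.4 V; LSB = 12.4/2^22 = 2.96 µV.
(V_in − V_low)/LSB = (-5.4062 − (−6.2)) / 2.95639e-06 = 268503.106.
⌊·⌋(268503.106) = 268503.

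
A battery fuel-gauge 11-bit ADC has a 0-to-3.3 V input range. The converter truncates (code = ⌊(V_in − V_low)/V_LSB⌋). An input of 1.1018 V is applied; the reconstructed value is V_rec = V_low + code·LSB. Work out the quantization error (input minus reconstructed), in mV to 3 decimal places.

1.263 mV

One LSB is 3.3 V / 2048 = 1.611 mV.
(V_in − V_low)/LSB = (1.1018 − 0)/0.00161133 = 683.7838 → code 683 (floor).
Code 683 maps back to 0 + 683×0.00161133 V = 1.1005371 V.
V_in − V_rec = 0.00126289 V = 1.263 mV.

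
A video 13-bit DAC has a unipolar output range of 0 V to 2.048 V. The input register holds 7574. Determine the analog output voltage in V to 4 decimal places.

1.8935 V

LSB = 2.048 V / 2^13 = 250.00 µV.
V_out = 0 + 7574 × 0.00025 V = 1.8935 V.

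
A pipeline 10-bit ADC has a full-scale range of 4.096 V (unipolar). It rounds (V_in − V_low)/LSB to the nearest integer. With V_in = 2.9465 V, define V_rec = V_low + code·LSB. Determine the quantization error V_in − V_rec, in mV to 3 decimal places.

Step size: 4.096 V ÷ 2^10 = 4.000 mV.
Scaled input = 736.6250 LSBs, so code = 737.
V_rec = 0 + 737·0.004 = 2.948 V.
V_in − V_rec = -0.0015 V = -1.500 mV.

-1.500 mV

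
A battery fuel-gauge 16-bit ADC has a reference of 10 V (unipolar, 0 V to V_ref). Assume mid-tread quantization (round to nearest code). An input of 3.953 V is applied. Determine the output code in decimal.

Full-scale span = 10 V; LSB = 10/2^16 = 152.59 µV.
(V_in − V_low)/LSB = (3.953 − 0) / 0.000152588 = 25906.381.
So the output code is 25906.

code 25906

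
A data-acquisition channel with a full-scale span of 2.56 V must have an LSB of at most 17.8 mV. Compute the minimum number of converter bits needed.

8 bits

Number of steps required ≥ 2.56 V / 17.8 mV = 143.82.
Need 2^N ≥ 143.82; 2^7 = 128, 2^8 = 256.
Minimum N = 8.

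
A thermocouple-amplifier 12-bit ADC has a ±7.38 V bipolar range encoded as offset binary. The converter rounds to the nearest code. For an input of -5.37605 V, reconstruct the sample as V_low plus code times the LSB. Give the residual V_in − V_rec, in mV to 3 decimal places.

Step size: 14.76 V ÷ 2^12 = 3.604 mV.
Scaled input = 556.1097 LSBs, so code = 556.
V_rec = (−7.38) + 556·0.00360352 = -5.3764453 V.
Difference: 0.000395312 V → 0.395 mV.

0.395 mV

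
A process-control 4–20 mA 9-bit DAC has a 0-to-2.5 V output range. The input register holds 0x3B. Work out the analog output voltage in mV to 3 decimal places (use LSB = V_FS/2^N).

288.086 mV

LSB = 2.5 V / 2^9 = 4.883 mV.
Code 0x3B = 59 decimal.
V_out = 0 + 59 × 0.00488281 V = 0.288086 V.
= 288.086 mV.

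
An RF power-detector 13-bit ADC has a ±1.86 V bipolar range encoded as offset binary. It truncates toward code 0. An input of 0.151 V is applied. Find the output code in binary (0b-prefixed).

code 0b1000101001100 (decimal 4428)

With 8192 levels over 3.72 V, one step is 454.10 µV.
Input sits at 4428.525 steps above V_low.
⌊·⌋(4428.525) = 4428.
In binary (0b-prefixed): 0b1000101001100.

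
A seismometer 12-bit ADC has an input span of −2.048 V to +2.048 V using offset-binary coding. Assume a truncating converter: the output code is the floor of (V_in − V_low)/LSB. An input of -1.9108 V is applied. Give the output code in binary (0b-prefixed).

code 0b10001001 (decimal 137)

LSB = 4.096 V / 4096 = 1.000 mV.
(-1.9108 − (−2.048)) / 0.001 = 137.200 LSBs.
⌊·⌋(137.200) = 137.
In binary (0b-prefixed): 0b10001001.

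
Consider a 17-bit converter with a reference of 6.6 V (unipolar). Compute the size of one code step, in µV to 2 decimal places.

Full-scale span = 6.6 V.
LSB = 6.6 / 2^17 = 6.6 / 131072 = 5.0354e-05 V = 50.35 µV.

50.35 µV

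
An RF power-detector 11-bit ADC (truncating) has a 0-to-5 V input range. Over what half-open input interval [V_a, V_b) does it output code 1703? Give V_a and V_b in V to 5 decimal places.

[4.15771 V, 4.16016 V)

LSB = 5/2^11 = 2.441 mV.
V_a = V_low + 1703·LSB = 4.15771 V; V_b = V_low + 1704·LSB = 4.16016 V.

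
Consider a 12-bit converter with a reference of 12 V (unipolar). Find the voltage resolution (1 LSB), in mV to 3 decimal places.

2.930 mV

Full-scale span = 12 V.
LSB = 12 / 2^12 = 12 / 4096 = 0.00292969 V = 2.930 mV.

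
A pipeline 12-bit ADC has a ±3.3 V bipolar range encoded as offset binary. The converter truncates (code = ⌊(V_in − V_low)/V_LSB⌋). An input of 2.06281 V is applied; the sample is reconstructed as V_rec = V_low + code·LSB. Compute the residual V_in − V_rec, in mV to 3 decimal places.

0.310 mV

Step size: 6.6 V ÷ 2^12 = 1.611 mV.
(V_in − V_low)/LSB = (2.06281 − (−3.3))/0.00161133 = 3328.1924 → code 3328 (floor).
Code 3328 maps back to (−3.3) + 3328×0.00161133 V = 2.0625 V.
Difference: 0.00031 V → 0.310 mV.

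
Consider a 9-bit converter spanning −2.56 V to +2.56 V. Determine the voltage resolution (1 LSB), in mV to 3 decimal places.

10.000 mV

Full-scale span = 5.12 V.
LSB = 5.12 / 2^9 = 5.12 / 512 = 0.01 V = 10.000 mV.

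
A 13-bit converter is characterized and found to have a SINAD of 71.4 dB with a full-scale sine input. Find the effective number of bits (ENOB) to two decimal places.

11.57 bits

ENOB = (SINAD − 1.76) / 6.02 = (71.4 − 1.76)/6.02 = 11.568.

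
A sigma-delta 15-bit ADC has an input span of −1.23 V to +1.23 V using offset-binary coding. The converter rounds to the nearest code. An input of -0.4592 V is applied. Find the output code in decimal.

code 10267

Full-scale span = 2.46 V; LSB = 2.46/2^15 = 75.07 µV.
Input sits at 10267.307 steps above V_low.
round(10267.307) = 10267.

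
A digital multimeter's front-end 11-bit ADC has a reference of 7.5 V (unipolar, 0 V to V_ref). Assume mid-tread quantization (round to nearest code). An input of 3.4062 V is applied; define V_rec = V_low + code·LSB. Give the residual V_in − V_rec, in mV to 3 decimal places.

One LSB is 7.5 V / 2048 = 3.662 mV.
Scaled input = 930.1197 LSBs, so code = 930.
Code 930 maps back to 0 + 930×0.00366211 V = 3.4057617 V.
Error = 3.4062 − 3.4057617 = 0.000438281 V = 0.438 mV.

0.438 mV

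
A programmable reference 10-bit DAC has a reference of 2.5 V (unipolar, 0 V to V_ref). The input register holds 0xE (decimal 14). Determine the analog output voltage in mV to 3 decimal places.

LSB = 2.5 V / 2^10 = 2.441 mV.
Code 0xE = 14 decimal.
V_out = 0 + 14 × 0.00244141 V = 0.0341797 V.
= 34.180 mV.

34.180 mV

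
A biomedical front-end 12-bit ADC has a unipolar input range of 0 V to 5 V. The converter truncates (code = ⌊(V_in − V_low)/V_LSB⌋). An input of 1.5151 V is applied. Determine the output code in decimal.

With 4096 levels over 5 V, one step is 1.221 mV.
Input sits at 1241.170 steps above V_low.
⌊·⌋(1241.170) = 1241.

code 1241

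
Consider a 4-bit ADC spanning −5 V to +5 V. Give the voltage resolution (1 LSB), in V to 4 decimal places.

Full-scale span = 10 V.
LSB = 10 / 2^4 = 10 / 16 = 0.625 V = 0.6250 V.

0.6250 V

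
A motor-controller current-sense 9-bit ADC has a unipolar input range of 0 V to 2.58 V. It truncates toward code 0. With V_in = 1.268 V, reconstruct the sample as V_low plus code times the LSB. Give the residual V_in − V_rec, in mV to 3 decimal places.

3.195 mV

LSB = 2.58/2^9 = 5.039 mV.
Scaled input = 251.6341 LSBs, so code = 251.
V_rec = 0 + 251·0.00503906 = 1.2648047 V.
Error = 1.268 − 1.2648047 = 0.00319531 V = 3.195 mV.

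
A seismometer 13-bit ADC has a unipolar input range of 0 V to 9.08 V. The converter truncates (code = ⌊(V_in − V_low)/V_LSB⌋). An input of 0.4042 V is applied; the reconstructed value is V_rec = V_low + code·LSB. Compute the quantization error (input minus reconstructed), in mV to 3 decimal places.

Step size: 9.08 V ÷ 2^13 = 1.108 mV.
Scaled input = 364.6703 LSBs, so code = 364.
Reconstructed: 0.40345703 V.
Error = 0.4042 − 0.40345703 = 0.000742969 V = 0.743 mV.

0.743 mV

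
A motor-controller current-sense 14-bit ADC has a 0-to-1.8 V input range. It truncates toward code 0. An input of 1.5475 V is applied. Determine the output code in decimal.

With 16384 levels over 1.8 V, one step is 109.86 µV.
Input sits at 14085.689 steps above V_low.
⌊·⌋(14085.689) = 14085.

code 14085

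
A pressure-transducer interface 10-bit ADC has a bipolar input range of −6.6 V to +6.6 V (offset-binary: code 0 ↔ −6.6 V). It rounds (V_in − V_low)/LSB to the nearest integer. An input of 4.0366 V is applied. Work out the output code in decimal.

code 825

LSB = 13.2 V / 1024 = 12.891 mV.
(4.0366 − (−6.6)) / 0.0128906 = 825.142 LSBs.
Round → code 825.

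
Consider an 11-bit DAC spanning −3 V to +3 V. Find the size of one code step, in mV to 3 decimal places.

2.930 mV

Full-scale span = 6 V.
LSB = 6 / 2^11 = 6 / 2048 = 0.00292969 V = 2.930 mV.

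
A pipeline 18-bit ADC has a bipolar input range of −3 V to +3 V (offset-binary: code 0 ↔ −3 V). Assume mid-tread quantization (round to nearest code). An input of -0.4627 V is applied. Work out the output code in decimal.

code 110856

With 262144 levels over 6 V, one step is 22.89 µV.
(-0.4627 − (−3)) / 2.28882e-05 = 110856.329 LSBs.
So the output code is 110856.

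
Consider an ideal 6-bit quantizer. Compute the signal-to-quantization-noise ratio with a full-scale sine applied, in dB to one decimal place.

37.9 dB

SNR ≈ 6.02·N + 1.76 dB = 6.02·6 + 1.76 = 37.88 dB.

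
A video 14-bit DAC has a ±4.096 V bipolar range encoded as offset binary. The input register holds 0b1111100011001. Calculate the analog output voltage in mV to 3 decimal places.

LSB = 8.192 V / 2^14 = 0.500 mV.
Code 0b1111100011001 = 7961 decimal.
V_out = (−4.096) + 7961 × 0.0005 V = -0.1155 V.
= -115.500 mV.

-115.500 mV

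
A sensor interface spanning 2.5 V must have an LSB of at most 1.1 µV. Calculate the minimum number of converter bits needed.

22 bits

Number of steps required ≥ 2.5 V / 1.1 µV = 2272727.27.
Need 2^N ≥ 2272727.27; 2^21 = 2097152, 2^22 = 4194304.
Minimum N = 22.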